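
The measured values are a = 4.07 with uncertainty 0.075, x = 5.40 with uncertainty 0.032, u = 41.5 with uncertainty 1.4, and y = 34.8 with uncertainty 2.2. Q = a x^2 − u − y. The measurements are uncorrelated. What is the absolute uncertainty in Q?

3.68

Let p = a·x^2 = 119. δp/p = √((1·δa/a)² + (2·δx/x)²) = √(0.000340 + 0.000140) = 0.0219, so δp = 2.60.
Q = p − u − y: δQ = √(δp² + δu² + δy²) = √(6.76 + 1.96 + 4.84) = 3.68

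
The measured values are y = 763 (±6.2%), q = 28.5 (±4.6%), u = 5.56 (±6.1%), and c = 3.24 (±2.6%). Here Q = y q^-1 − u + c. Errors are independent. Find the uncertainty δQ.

Let p = y·q^-1 = 26.8. δp/p = √((1·δy/y)² + (-1·δq/q)²) = √(0.00384 + 0.00212) = 0.0772, so δp = 2.07.
Q = p − u + c: δQ = √(δp² + δu² + δc²) = √(4.27 + 0.115 + 0.00710) = 2.10

2.10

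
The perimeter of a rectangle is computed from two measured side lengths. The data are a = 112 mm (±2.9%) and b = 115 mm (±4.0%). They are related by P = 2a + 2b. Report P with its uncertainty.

454 ± 11.3 mm

Each term contributes (cᵢ δxᵢ)² to (δP)²:
  (2·δa)² = 42.2;  (2·δb)² = 84.6
δP = √(127) = 11.3 mm
P = 454 mm.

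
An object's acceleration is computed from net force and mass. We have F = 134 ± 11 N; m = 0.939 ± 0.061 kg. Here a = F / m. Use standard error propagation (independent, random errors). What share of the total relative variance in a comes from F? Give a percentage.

61.5%

(δa/a)² = (1·δF/F)² + (-1·δm/m)²
  F term: (1×0.0821)² = 0.00674
  m term: (-1×0.0650)² = 0.00422
Total = 0.0110. Share from F = 0.00674/0.0110 = 0.615.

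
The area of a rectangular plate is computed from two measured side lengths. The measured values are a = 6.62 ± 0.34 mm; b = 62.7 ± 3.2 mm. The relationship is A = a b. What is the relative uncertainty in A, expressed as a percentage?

7.24%

Since A is a product/quotient, work with relative uncertainties:
  (1·δa/a)² = (1×0.0514)² = 0.00264;  (1·δb/b)² = (1×0.0510)² = 0.00260
δA/A = √(0.00524) = 0.0724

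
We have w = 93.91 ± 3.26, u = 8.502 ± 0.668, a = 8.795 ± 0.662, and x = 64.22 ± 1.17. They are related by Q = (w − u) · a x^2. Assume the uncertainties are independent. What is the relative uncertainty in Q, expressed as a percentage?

9.23%

Let h = w − u = 85.41. δh = √(δw² + δu²) = √(10.6 + 0.446) = 3.33, so δh/h = 0.0390.
Q is then a monomial in h, a, x:
δQ/Q = √((δh/h)² + (1·δa/a)² + (2·δx/x)²) = √(0.00152 + 0.00567 + 0.00133) = 0.0923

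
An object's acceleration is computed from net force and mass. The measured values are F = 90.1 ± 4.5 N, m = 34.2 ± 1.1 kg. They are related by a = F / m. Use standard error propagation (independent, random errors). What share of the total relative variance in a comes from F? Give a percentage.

70.7%

(δa/a)² = (1·δF/F)² + (-1·δm/m)²
  F term: (1×0.0499)² = 0.00249
  m term: (-1×0.0322)² = 0.00103
Total = 0.00353. Share from F = 0.00249/0.00353 = 0.707.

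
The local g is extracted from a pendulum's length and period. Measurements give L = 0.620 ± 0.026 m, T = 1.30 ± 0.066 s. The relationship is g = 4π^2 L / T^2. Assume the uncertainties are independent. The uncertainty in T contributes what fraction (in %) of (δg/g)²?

85.4%

(δg/g)² = (1·δL/L)² + (-2·δT/T)²
  L term: (1×0.0419)² = 0.00176
  T term: (-2×0.0508)² = 0.0103
Total = 0.0121. Share from T = 0.0103/0.0121 = 0.854.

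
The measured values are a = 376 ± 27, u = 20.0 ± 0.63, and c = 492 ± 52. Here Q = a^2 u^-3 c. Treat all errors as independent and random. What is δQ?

1750

Products/powers → add relative errors in quadrature, weighted by exponent:
  (2·δa/a)² = (2×0.0718)² = 0.0206;  (-3·δu/u)² = (-3×0.0315)² = 0.00893;  (1·δc/c)² = (1×0.106)² = 0.0112
δQ/Q = √(0.0407) = 0.202
Q = 8690, so δQ = 0.202 × 8690 = 1750.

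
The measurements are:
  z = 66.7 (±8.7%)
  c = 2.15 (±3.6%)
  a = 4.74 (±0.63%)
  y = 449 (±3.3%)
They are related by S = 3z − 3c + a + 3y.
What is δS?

47.7

Each term contributes (cᵢ δxᵢ)² to (δS)²:
  (3·δz)² = 303;  (3·δc)² = 0.0539;  (δa)² = 0.000892;  (3·δy)² = 1980
δS = √(2280) = 47.7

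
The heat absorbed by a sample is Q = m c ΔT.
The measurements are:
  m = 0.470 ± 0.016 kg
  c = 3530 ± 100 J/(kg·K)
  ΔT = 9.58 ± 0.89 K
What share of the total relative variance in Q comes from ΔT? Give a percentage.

(δQ/Q)² = (1·δm/m)² + (1·δc/c)² + (1·δΔT/ΔT)²
  m term: (1×0.0340)² = 0.00116
  c term: (1×0.0283)² = 0.000803
  ΔT term: (1×0.0929)² = 0.00863
Total = 0.0106. Share from ΔT = 0.00863/0.0106 = 0.815.

81.5%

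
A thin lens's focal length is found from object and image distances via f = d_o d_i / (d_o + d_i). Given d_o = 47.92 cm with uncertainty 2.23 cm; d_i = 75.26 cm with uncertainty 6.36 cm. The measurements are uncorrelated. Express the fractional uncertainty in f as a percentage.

4.35%

∂f/∂d_o = (d_i/(d_o+d_i))² = 0.373;  ∂f/∂d_i = (d_o/(d_o+d_i))² = 0.151
δf = √((∂f/∂d_o · δd_o)² + (∂f/∂d_i · δd_i)²) = √(0.693 + 0.926) = 1.27 cm
f = 29.28 cm, so δf/f = 1.27/29.28 = 0.0435.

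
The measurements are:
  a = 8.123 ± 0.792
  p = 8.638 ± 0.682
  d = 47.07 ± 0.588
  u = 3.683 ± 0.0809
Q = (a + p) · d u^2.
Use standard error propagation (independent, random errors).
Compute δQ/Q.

Let w = a + p = 16.76. δw = √(δa² + δp²) = √(0.627 + 0.465) = 1.05, so δw/w = 0.0624.
Q is then a monomial in w, d, u:
δQ/Q = √((δw/w)² + (1·δd/d)² + (2·δu/u)²) = √(0.00389 + 0.000156 + 0.00193) = 0.0773

0.0773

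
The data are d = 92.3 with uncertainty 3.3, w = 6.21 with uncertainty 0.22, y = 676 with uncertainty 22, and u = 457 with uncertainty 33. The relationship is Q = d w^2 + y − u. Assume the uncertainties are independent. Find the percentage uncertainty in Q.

Let p = d·w^2 = 3560. δp/p = √((1·δd/d)² + (2·δw/w)²) = √(0.00128 + 0.00502) = 0.0794, so δp = 282.
Q = p + y − u: δQ = √(δp² + δy² + δu²) = √(79800 + 484 + 1090) = 285
Q = 3780, so δQ/Q = 285/3780 = 0.0755.

7.55%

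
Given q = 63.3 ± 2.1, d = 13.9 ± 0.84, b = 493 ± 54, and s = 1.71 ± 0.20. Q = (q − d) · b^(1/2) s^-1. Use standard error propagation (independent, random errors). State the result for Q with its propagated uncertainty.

Let u = q − d = 49.4. δu = √(δq² + δd²) = √(4.41 + 0.706) = 2.26, so δu/u = 0.0458.
Q is then a monomial in u, b, s:
δQ/Q = √((δu/u)² + (½·δb/b)² + (-1·δs/s)²) = √(0.00210 + 0.00300 + 0.0137) = 0.137
Q = 641, so δQ = 0.137 × 641 = 87.9.

641 ± 87.9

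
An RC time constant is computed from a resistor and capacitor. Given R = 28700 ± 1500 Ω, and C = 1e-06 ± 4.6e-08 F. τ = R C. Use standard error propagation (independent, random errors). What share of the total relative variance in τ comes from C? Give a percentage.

43.7%

(δτ/τ)² = (1·δR/R)² + (1·δC/C)²
  R term: (1×0.0523)² = 0.00273
  C term: (1×0.0460)² = 0.00212
Total = 0.00485. Share from C = 0.00212/0.00485 = 0.437.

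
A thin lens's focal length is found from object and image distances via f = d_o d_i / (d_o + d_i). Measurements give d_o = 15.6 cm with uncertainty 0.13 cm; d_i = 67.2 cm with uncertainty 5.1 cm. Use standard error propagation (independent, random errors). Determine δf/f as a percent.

∂f/∂d_o = (d_i/(d_o+d_i))² = 0.659;  ∂f/∂d_i = (d_o/(d_o+d_i))² = 0.0355
δf = √((∂f/∂d_o · δd_o)² + (∂f/∂d_i · δd_i)²) = √(0.00733 + 0.0328) = 0.200 cm
f = 12.7 cm, so δf/f = 0.200/12.7 = 0.0158.

1.58%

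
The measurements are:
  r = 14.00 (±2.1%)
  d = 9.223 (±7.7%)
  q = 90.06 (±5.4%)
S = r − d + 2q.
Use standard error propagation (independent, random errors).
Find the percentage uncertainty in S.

5.28%

Each term contributes (cᵢ δxᵢ)² to (δS)²:
  (δr)² = 0.0864;  (δd)² = 0.504;  (2·δq)² = 94.6
δS = √(95.2) = 9.76
S = 184.9, so δS/S = 9.76/184.9 = 0.0528.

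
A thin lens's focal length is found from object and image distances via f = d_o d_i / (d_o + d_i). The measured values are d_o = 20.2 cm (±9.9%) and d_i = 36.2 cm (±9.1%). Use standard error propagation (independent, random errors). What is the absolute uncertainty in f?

0.926 cm

∂f/∂d_o = (d_i/(d_o+d_i))² = 0.412;  ∂f/∂d_i = (d_o/(d_o+d_i))² = 0.128
δf = √((∂f/∂d_o · δd_o)² + (∂f/∂d_i · δd_i)²) = √(0.679 + 0.179) = 0.926 cm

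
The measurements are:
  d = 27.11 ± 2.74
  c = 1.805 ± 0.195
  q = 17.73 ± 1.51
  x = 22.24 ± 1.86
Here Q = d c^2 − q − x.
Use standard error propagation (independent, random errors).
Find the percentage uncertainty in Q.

43.9%

Let p = d·c^2 = 88.33. δp/p = √((1·δd/d)² + (2·δc/c)²) = √(0.0102 + 0.0467) = 0.239, so δp = 21.1.
Q = p − q − x: δQ = √(δp² + δq² + δx²) = √(444 + 2.28 + 3.46) = 21.2
Q = 48.36, so δQ/Q = 21.2/48.36 = 0.439.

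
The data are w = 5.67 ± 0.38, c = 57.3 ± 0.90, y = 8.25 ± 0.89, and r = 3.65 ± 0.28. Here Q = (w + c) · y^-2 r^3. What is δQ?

Let u = w + c = 63.0. δu = √(δw² + δc²) = √(0.144 + 0.810) = 0.977, so δu/u = 0.0155.
Q is then a monomial in u, y, r:
δQ/Q = √((δu/u)² + (-2·δy/y)² + (3·δr/r)²) = √(0.000241 + 0.0466 + 0.0530) = 0.316
Q = 45.0, so δQ = 0.316 × 45.0 = 14.2.

14.2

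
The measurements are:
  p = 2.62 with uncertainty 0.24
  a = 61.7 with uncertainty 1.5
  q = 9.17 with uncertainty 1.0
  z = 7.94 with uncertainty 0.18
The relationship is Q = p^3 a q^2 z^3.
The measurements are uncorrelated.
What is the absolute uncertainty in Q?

1.67e+07

For a monomial Q ∝ p^3, a, q^2, z^3, fractional errors add in quadrature:
  (3·δp/p)² = (3×0.0916)² = 0.0755;  (1·δa/a)² = (1×0.0243)² = 0.000591;  (2·δq/q)² = (2×0.109)² = 0.0476;  (3·δz/z)² = (3×0.0227)² = 0.00463
δQ/Q = √(0.128) = 0.358
Q = 4.67e+07, so δQ = 0.358 × 4.67e+07 = 1.67e+07.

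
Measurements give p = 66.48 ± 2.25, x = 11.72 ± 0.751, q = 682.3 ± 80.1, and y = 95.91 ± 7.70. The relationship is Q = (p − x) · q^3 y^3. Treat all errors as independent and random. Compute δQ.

Let u = p − x = 54.76. δu = √(δp² + δx²) = √(5.06 + 0.564) = 2.37, so δu/u = 0.0433.
Q is then a monomial in u, q, y:
δQ/Q = √((δu/u)² + (3·δq/q)² + (3·δy/y)²) = √(0.00188 + 0.124 + 0.0580) = 0.429
Q = 1.535e+16, so δQ = 0.429 × 1.535e+16 = 6.58e+15.

6.58e+15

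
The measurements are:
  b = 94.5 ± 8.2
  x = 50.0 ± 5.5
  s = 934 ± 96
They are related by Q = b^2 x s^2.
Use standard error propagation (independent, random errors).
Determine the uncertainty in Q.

Each factor contributes (exponent × relative error)² to (δQ/Q)²:
  (2·δb/b)² = (2×0.0868)² = 0.0301;  (1·δx/x)² = (1×0.110)² = 0.0121;  (2·δs/s)² = (2×0.103)² = 0.0423
δQ/Q = √(0.0845) = 0.291
Q = 3.9e+11, so δQ = 0.291 × 3.9e+11 = 1.13e+11.

1.13e+11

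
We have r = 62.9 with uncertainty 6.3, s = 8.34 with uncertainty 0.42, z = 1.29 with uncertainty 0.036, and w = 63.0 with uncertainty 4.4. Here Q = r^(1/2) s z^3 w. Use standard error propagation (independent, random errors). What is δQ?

1160

Q is a product of powers, so relative uncertainties combine in quadrature:
  (½·δr/r)² = (0.5×0.100)² = 0.00251;  (1·δs/s)² = (1×0.0504)² = 0.00254;  (3·δz/z)² = (3×0.0279)² = 0.00701;  (1·δw/w)² = (1×0.0698)² = 0.00488
δQ/Q = √(0.0169) = 0.130
Q = 8950, so δQ = 0.130 × 8950 = 1160.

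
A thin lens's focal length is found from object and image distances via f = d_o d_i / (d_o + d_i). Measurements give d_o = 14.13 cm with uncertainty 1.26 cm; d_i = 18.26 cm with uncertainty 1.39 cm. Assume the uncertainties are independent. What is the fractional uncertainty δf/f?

∂f/∂d_o = (d_i/(d_o+d_i))² = 0.318;  ∂f/∂d_i = (d_o/(d_o+d_i))² = 0.190
δf = √((∂f/∂d_o · δd_o)² + (∂f/∂d_i · δd_i)²) = √(0.160 + 0.0700) = 0.480 cm
f = 7.966 cm, so δf/f = 0.480/7.966 = 0.0602.

0.0602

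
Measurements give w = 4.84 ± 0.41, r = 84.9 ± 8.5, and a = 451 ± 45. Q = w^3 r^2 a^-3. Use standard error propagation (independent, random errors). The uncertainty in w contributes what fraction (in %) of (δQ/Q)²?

33.2%

(δQ/Q)² = (3·δw/w)² + (2·δr/r)² + (-3·δa/a)²
  w term: (3×0.0847)² = 0.0646
  r term: (2×0.100)² = 0.0401
  a term: (-3×0.0998)² = 0.0896
Total = 0.194. Share from w = 0.0646/0.194 = 0.332.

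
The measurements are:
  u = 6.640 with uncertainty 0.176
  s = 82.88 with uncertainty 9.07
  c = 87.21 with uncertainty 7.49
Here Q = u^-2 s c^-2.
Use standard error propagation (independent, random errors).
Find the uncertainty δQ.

Since Q is a product/quotient, work with relative uncertainties:
  (-2·δu/u)² = (-2×0.0265)² = 0.00281;  (1·δs/s)² = (1×0.109)² = 0.0120;  (-2·δc/c)² = (-2×0.0859)² = 0.0295
δQ/Q = √(0.0443) = 0.210
Q = 0.0002472, so δQ = 0.210 × 0.0002472 = 5.2e-05.

5.2e-05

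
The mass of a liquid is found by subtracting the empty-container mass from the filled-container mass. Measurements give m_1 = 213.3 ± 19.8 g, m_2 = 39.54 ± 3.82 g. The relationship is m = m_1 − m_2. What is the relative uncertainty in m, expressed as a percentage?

11.6%

For a sum/difference, combine absolute errors in quadrature:
  (δm_1)² = 392;  (δm_2)² = 14.6
δm = √(407) = 20.2 g
m = 173.8 g, so δm/m = 20.2/173.8 = 0.116.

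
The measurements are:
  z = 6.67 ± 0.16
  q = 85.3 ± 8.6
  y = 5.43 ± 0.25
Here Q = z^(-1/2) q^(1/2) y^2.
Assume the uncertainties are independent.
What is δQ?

11.1

Relative error in a monomial: (δQ/Q)² = Σ (nᵢ · δxᵢ/xᵢ)².
  (−½·δz/z)² = (-0.5×0.0240)² = 0.000144;  (½·δq/q)² = (0.5×0.101)² = 0.00254;  (2·δy/y)² = (2×0.0460)² = 0.00848
δQ/Q = √(0.0112) = 0.106
Q = 105, so δQ = 0.106 × 105 = 11.1.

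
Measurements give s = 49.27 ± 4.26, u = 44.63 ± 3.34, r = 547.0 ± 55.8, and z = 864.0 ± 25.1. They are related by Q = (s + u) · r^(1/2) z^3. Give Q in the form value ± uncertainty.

Let w = s + u = 93.90. δw = √(δs² + δu²) = √(18.1 + 11.2) = 5.41, so δw/w = 0.0576.
Q is then a monomial in w, r, z:
δQ/Q = √((δw/w)² + (½·δr/r)² + (3·δz/z)²) = √(0.00332 + 0.00260 + 0.00760) = 0.116
Q = 1.416e+12, so δQ = 0.116 × 1.416e+12 = 1.65e+11.

(1.416 ± 0.165) × 10^12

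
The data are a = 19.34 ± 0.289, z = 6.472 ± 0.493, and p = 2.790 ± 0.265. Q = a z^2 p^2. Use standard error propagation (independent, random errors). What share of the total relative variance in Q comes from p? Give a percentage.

60.6%

(δQ/Q)² = (1·δa/a)² + (2·δz/z)² + (2·δp/p)²
  a term: (1×0.0149)² = 0.000223
  z term: (2×0.0762)² = 0.0232
  p term: (2×0.0950)² = 0.0361
Total = 0.0595. Share from p = 0.0361/0.0595 = 0.606.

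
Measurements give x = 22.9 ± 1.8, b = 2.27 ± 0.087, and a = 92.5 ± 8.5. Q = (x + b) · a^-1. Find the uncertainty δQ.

0.0317

Let u = x + b = 25.2. δu = √(δx² + δb²) = √(3.24 + 0.00757) = 1.80, so δu/u = 0.0716.
Q is then a monomial in u, a:
δQ/Q = √((δu/u)² + (-1·δa/a)²) = √(0.00513 + 0.00844) = 0.116
Q = 0.272, so δQ = 0.116 × 0.272 = 0.0317.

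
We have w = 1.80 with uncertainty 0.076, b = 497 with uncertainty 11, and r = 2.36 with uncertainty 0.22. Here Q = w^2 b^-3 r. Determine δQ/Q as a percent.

Q is a product of powers, so relative uncertainties combine in quadrature:
  (2·δw/w)² = (2×0.0422)² = 0.00713;  (-3·δb/b)² = (-3×0.0221)² = 0.00441;  (1·δr/r)² = (1×0.0932)² = 0.00869
δQ/Q = √(0.0202) = 0.142

14.2%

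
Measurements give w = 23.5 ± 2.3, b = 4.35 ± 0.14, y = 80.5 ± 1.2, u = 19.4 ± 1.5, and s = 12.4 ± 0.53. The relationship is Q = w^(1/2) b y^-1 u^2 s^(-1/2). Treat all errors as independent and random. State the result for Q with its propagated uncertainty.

Products/powers → add relative errors in quadrature, weighted by exponent:
  (½·δw/w)² = (0.5×0.0979)² = 0.00239;  (1·δb/b)² = (1×0.0322)² = 0.00104;  (-1·δy/y)² = (-1×0.0149)² = 0.000222;  (2·δu/u)² = (2×0.0773)² = 0.0239;  (−½·δs/s)² = (-0.5×0.0427)² = 0.000457
δQ/Q = √(0.0280) = 0.167
Q = 28.0, so δQ = 0.167 × 28.0 = 4.69.

28.0 ± 4.69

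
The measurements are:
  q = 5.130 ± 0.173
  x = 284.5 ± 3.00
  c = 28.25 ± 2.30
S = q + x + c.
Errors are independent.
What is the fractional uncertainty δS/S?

0.0119

S is a linear combination, so absolute uncertainties add in quadrature:
  (δq)² = 0.0299;  (δx)² = 9.00;  (δc)² = 5.29
δS = √(14.3) = 3.78
S = 317.9, so δS/S = 3.78/317.9 = 0.0119.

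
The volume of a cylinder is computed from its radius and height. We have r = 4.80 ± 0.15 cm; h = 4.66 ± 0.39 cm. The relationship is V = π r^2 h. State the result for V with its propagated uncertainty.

337 ± 35.2 cm^3

For a monomial V ∝ r^2, h, fractional errors add in quadrature:
  (2·δr/r)² = (2×0.0312)² = 0.00391;  (1·δh/h)² = (1×0.0837)² = 0.00700
δV/V = √(0.0109) = 0.104
V = 337 cm^3, so δV = 0.104 × 337 = 35.2 cm^3.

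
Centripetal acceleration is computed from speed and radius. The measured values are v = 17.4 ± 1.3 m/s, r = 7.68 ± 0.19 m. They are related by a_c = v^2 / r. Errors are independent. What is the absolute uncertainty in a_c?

5.97 m/s^2

For a monomial a_c ∝ v^2, r^-1, fractional errors add in quadrature:
  (2·δv/v)² = (2×0.0747)² = 0.0223;  (-1·δr/r)² = (-1×0.0247)² = 0.000612
δa_c/a_c = √(0.0229) = 0.151
a_c = 39.4 m/s^2, so δa_c = 0.151 × 39.4 = 5.97 m/s^2.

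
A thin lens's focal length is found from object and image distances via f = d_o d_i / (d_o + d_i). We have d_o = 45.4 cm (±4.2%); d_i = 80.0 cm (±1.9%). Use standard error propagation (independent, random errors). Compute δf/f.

0.0277

∂f/∂d_o = (d_i/(d_o+d_i))² = 0.407;  ∂f/∂d_i = (d_o/(d_o+d_i))² = 0.131
δf = √((∂f/∂d_o · δd_o)² + (∂f/∂d_i · δd_i)²) = √(0.602 + 0.0397) = 0.801 cm
f = 29.0 cm, so δf/f = 0.801/29.0 = 0.0277.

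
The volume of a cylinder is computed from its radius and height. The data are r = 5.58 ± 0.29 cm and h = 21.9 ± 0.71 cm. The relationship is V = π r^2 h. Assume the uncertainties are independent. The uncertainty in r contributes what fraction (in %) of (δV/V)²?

91.1%

(δV/V)² = (2·δr/r)² + (1·δh/h)²
  r term: (2×0.0520)² = 0.0108
  h term: (1×0.0324)² = 0.00105
Total = 0.0119. Share from r = 0.0108/0.0119 = 0.911.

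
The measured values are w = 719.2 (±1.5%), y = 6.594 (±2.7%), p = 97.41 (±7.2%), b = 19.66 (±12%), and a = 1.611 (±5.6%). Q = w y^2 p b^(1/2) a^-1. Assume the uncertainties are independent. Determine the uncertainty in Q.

Q is a product of powers, so relative uncertainties combine in quadrature:
  (1·δw/w)² = (1×0.0150)² = 0.000225;  (2·δy/y)² = (2×0.0270)² = 0.00292;  (1·δp/p)² = (1×0.0720)² = 0.00518;  (½·δb/b)² = (0.5×0.120)² = 0.00360;  (-1·δa/a)² = (-1×0.0560)² = 0.00314
δQ/Q = √(0.0151) = 0.123
Q = 8.384e+06, so δQ = 0.123 × 8.384e+06 = 1.03e+06.

1.03e+06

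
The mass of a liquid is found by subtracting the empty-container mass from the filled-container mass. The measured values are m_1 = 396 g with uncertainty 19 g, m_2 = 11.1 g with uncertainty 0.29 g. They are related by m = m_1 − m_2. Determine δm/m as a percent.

For a sum/difference, combine absolute errors in quadrature:
  (δm_1)² = 361;  (δm_2)² = 0.0841
δm = √(361) = 19.0 g
m = 385 g, so δm/m = 19.0/385 = 0.0494.

4.94%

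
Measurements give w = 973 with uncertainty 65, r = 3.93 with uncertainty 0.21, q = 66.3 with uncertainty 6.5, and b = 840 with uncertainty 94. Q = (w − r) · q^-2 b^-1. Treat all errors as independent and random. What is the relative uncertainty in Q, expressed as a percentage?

Let u = w − r = 969. δu = √(δw² + δr²) = √(4220 + 0.0441) = 65.0, so δu/u = 0.0671.
Q is then a monomial in u, q, b:
δQ/Q = √((δu/u)² + (-2·δq/q)² + (-1·δb/b)²) = √(0.00450 + 0.0384 + 0.0125) = 0.236

23.6%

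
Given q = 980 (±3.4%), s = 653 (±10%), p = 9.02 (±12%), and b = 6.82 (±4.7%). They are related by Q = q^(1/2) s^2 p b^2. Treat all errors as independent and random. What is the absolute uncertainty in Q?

1.41e+09

Each factor contributes (exponent × relative error)² to (δQ/Q)²:
  (½·δq/q)² = (0.5×0.0340)² = 0.000289;  (2·δs/s)² = (2×0.100)² = 0.0400;  (1·δp/p)² = (1×0.120)² = 0.0144;  (2·δb/b)² = (2×0.0470)² = 0.00884
δQ/Q = √(0.0635) = 0.252
Q = 5.6e+09, so δQ = 0.252 × 5.6e+09 = 1.41e+09.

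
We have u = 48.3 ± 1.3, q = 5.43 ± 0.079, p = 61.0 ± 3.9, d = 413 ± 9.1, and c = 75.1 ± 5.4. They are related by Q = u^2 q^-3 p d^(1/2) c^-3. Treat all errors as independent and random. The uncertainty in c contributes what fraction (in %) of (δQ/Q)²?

(δQ/Q)² = (2·δu/u)² + (-3·δq/q)² + (1·δp/p)² + (½·δd/d)² + (-3·δc/c)²
  u term: (2×0.0269)² = 0.00290
  q term: (-3×0.0145)² = 0.00191
  p term: (1×0.0639)² = 0.00409
  d term: (0.5×0.0220)² = 0.000121
  c term: (-3×0.0719)² = 0.0465
Total = 0.0555. Share from c = 0.0465/0.0555 = 0.838.

83.8%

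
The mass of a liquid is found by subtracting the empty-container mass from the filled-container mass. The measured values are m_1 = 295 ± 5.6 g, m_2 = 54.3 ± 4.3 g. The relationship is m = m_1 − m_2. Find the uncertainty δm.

7.06 g

Sums and differences: (δm)² = Σ (cᵢ δxᵢ)².
  (δm_1)² = 31.4;  (δm_2)² = 18.5
δm = √(49.8) = 7.06 g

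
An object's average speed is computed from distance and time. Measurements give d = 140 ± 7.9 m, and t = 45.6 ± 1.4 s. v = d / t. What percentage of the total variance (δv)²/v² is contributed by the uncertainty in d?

(δv/v)² = (1·δd/d)² + (-1·δt/t)²
  d term: (1×0.0564)² = 0.00318
  t term: (-1×0.0307)² = 0.000943
Total = 0.00413. Share from d = 0.00318/0.00413 = 0.772.

77.2%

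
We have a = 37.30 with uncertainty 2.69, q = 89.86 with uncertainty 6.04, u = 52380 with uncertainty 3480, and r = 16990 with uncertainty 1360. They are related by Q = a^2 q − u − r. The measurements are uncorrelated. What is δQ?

20200

Let p = a^2·q = 125000. δp/p = √((2·δa/a)² + (1·δq/q)²) = √(0.0208 + 0.00452) = 0.159, so δp = 19900.
Q = p − u − r: δQ = √(δp² + δu² + δr²) = √(3.96e+08 + 1.21e+07 + 1.85e+06) = 20200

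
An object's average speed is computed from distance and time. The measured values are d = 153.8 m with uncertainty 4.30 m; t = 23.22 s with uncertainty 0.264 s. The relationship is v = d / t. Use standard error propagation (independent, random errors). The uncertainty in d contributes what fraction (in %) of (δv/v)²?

85.8%

(δv/v)² = (1·δd/d)² + (-1·δt/t)²
  d term: (1×0.0280)² = 0.000782
  t term: (-1×0.0114)² = 0.000129
Total = 0.000911. Share from d = 0.000782/0.000911 = 0.858.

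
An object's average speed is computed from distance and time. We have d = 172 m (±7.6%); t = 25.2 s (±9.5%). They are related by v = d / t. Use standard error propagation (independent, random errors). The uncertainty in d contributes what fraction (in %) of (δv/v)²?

(δv/v)² = (1·δd/d)² + (-1·δt/t)²
  d term: (1×0.0760)² = 0.00578
  t term: (-1×0.0950)² = 0.00903
Total = 0.0148. Share from d = 0.00578/0.0148 = 0.390.

39.0%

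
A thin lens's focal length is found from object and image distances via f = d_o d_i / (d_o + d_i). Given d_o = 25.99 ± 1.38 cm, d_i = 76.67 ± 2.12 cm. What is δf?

∂f/∂d_o = (d_i/(d_o+d_i))² = 0.558;  ∂f/∂d_i = (d_o/(d_o+d_i))² = 0.0641
δf = √((∂f/∂d_o · δd_o)² + (∂f/∂d_i · δd_i)²) = √(0.592 + 0.0185) = 0.782 cm

0.782 cm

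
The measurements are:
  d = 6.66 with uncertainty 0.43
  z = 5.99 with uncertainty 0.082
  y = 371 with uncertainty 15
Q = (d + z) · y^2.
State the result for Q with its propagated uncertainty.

Let u = d + z = 12.7. δu = √(δd² + δz²) = √(0.185 + 0.00672) = 0.438, so δu/u = 0.0346.
Q is then a monomial in u, y:
δQ/Q = √((δu/u)² + (2·δy/y)²) = √(0.00120 + 0.00654) = 0.0880
Q = 1.74e+06, so δQ = 0.0880 × 1.74e+06 = 1.53e+05.

(1.74 ± 0.153) × 10^6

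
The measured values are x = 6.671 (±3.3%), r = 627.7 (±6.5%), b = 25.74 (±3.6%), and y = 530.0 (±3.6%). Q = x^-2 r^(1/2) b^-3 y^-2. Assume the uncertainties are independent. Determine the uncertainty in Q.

For a monomial Q ∝ x^-2, r^(1/2), b^-3, y^-2, fractional errors add in quadrature:
  (-2·δx/x)² = (-2×0.0330)² = 0.00436;  (½·δr/r)² = (0.5×0.0650)² = 0.00106;  (-3·δb/b)² = (-3×0.0360)² = 0.0117;  (-2·δy/y)² = (-2×0.0360)² = 0.00518
δQ/Q = √(0.0223) = 0.149
Q = 1.175e-10, so δQ = 0.149 × 1.175e-10 = 1.75e-11.

1.75e-11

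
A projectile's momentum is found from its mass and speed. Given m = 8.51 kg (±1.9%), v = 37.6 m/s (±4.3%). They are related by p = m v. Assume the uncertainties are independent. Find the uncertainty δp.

15.0 kg·m/s

Each factor contributes (exponent × relative error)² to (δp/p)²:
  (1·δm/m)² = (1×0.0190)² = 0.000361;  (1·δv/v)² = (1×0.0430)² = 0.00185
δp/p = √(0.00221) = 0.0470
p = 320 kg·m/s, so δp = 0.0470 × 320 = 15.0 kg·m/s.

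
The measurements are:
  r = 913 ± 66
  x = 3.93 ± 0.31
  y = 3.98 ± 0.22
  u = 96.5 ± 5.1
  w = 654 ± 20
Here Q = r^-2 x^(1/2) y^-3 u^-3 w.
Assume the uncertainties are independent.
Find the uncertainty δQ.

Since Q is a product/quotient, work with relative uncertainties:
  (-2·δr/r)² = (-2×0.0723)² = 0.0209;  (½·δx/x)² = (0.5×0.0789)² = 0.00156;  (-3·δy/y)² = (-3×0.0553)² = 0.0275;  (-3·δu/u)² = (-3×0.0528)² = 0.0251;  (1·δw/w)² = (1×0.0306)² = 0.000935
δQ/Q = √(0.0760) = 0.276
Q = 2.75e-11, so δQ = 0.276 × 2.75e-11 = 7.57e-12.

7.57e-12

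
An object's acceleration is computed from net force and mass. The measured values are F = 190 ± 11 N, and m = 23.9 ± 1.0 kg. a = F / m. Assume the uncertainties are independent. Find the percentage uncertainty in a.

7.14%

Products/powers → add relative errors in quadrature, weighted by exponent:
  (1·δF/F)² = (1×0.0579)² = 0.00335;  (-1·δm/m)² = (-1×0.0418)² = 0.00175
δa/a = √(0.00510) = 0.0714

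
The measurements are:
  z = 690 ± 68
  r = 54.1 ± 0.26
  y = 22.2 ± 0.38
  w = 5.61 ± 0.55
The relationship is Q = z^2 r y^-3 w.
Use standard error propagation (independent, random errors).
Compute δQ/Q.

0.226

Since Q is a product/quotient, work with relative uncertainties:
  (2·δz/z)² = (2×0.0986)² = 0.0388;  (1·δr/r)² = (1×0.00481)² = 2.31e-05;  (-3·δy/y)² = (-3×0.0171)² = 0.00264;  (1·δw/w)² = (1×0.0980)² = 0.00961
δQ/Q = √(0.0511) = 0.226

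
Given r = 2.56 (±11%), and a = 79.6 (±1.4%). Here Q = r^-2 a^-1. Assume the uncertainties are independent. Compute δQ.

Products/powers → add relative errors in quadrature, weighted by exponent:
  (-2·δr/r)² = (-2×0.110)² = 0.0484;  (-1·δa/a)² = (-1×0.0140)² = 0.000196
δQ/Q = √(0.0486) = 0.220
Q = 0.00192, so δQ = 0.220 × 0.00192 = 0.000423.

0.000423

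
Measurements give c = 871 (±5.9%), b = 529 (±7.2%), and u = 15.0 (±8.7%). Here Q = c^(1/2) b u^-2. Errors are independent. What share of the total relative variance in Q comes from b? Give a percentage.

(δQ/Q)² = (½·δc/c)² + (1·δb/b)² + (-2·δu/u)²
  c term: (0.5×0.0590)² = 0.000870
  b term: (1×0.0720)² = 0.00518
  u term: (-2×0.0870)² = 0.0303
Total = 0.0363. Share from b = 0.00518/0.0363 = 0.143.

14.3%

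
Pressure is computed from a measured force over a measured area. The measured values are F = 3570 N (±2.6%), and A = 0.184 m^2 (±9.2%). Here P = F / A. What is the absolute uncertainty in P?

1850 Pa

P is a product of powers, so relative uncertainties combine in quadrature:
  (1·δF/F)² = (1×0.0260)² = 0.000676;  (-1·δA/A)² = (-1×0.0920)² = 0.00846
δP/P = √(0.00914) = 0.0956
P = 19400 Pa, so δP = 0.0956 × 19400 = 1850 Pa.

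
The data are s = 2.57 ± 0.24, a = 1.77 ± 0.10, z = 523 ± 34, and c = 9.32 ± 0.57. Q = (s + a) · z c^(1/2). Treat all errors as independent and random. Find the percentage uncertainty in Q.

Let u = s + a = 4.34. δu = √(δs² + δa²) = √(0.0576 + 0.0100) = 0.260, so δu/u = 0.0599.
Q is then a monomial in u, z, c:
δQ/Q = √((δu/u)² + (1·δz/z)² + (½·δc/c)²) = √(0.00359 + 0.00423 + 0.000935) = 0.0935

9.35%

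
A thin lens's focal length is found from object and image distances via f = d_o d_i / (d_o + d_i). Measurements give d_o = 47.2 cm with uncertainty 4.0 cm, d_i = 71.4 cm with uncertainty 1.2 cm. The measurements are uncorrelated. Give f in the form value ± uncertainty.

28.4 ± 1.46 cm

∂f/∂d_o = (d_i/(d_o+d_i))² = 0.362;  ∂f/∂d_i = (d_o/(d_o+d_i))² = 0.158
δf = √((∂f/∂d_o · δd_o)² + (∂f/∂d_i · δd_i)²) = √(2.10 + 0.0361) = 1.46 cm
f = 28.4 cm.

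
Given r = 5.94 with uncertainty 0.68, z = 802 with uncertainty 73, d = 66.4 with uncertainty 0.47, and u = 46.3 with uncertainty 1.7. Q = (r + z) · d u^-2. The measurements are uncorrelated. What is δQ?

2.92

Let w = r + z = 808. δw = √(δr² + δz²) = √(0.462 + 5330) = 73.0, so δw/w = 0.0904.
Q is then a monomial in w, d, u:
δQ/Q = √((δw/w)² + (1·δd/d)² + (-2·δu/u)²) = √(0.00816 + 5.01e-05 + 0.00539) = 0.117
Q = 25.0, so δQ = 0.117 × 25.0 = 2.92.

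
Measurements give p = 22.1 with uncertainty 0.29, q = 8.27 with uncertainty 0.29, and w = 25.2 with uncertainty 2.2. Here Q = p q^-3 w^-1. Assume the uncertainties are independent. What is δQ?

Q is a product of powers, so relative uncertainties combine in quadrature:
  (1·δp/p)² = (1×0.0131)² = 0.000172;  (-3·δq/q)² = (-3×0.0351)² = 0.0111;  (-1·δw/w)² = (-1×0.0873)² = 0.00762
δQ/Q = √(0.0189) = 0.137
Q = 0.00155, so δQ = 0.137 × 0.00155 = 0.000213.

0.000213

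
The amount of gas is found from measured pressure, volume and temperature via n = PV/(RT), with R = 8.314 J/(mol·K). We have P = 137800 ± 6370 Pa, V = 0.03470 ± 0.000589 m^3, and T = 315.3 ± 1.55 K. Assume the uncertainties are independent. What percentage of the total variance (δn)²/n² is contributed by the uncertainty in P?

87.2%

(δn/n)² = (1·δP/P)² + (1·δV/V)² + (-1·δT/T)²
  P term: (1×0.0462)² = 0.00214
  V term: (1×0.0170)² = 0.000288
  T term: (-1×0.00492)² = 2.42e-05
Total = 0.00245. Share from P = 0.00214/0.00245 = 0.872.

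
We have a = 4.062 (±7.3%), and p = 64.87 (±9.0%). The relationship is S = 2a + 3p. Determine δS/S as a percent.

8.64%

Sums and differences: (δS)² = Σ (cᵢ δxᵢ)².
  (2·δa)² = 0.352;  (3·δp)² = 307
δS = √(307) = 17.5
S = 202.7, so δS/S = 17.5/202.7 = 0.0864.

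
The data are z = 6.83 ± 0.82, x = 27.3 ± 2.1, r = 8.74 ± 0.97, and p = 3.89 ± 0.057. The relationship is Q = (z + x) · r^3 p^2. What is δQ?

1.17e+05

Let u = z + x = 34.1. δu = √(δz² + δx²) = √(0.672 + 4.41) = 2.25, so δu/u = 0.0661.
Q is then a monomial in u, r, p:
δQ/Q = √((δu/u)² + (3·δr/r)² + (2·δp/p)²) = √(0.00436 + 0.111 + 0.000859) = 0.341
Q = 3.45e+05, so δQ = 0.341 × 3.45e+05 = 1.17e+05.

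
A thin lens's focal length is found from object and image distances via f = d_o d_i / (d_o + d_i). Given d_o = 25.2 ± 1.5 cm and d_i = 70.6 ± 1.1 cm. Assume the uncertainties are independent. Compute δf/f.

∂f/∂d_o = (d_i/(d_o+d_i))² = 0.543;  ∂f/∂d_i = (d_o/(d_o+d_i))² = 0.0692
δf = √((∂f/∂d_o · δd_o)² + (∂f/∂d_i · δd_i)²) = √(0.664 + 0.00579) = 0.818 cm
f = 18.6 cm, so δf/f = 0.818/18.6 = 0.0441.

0.0441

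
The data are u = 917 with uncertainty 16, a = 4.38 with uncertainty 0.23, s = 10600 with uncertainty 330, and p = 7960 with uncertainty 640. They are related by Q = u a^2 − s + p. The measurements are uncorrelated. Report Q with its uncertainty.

15000 ± 2010

Let w = u·a^2 = 17600. δw/w = √((1·δu/u)² + (2·δa/a)²) = √(0.000304 + 0.0110) = 0.106, so δw = 1870.
Q = w − s + p: δQ = √(δw² + δs² + δp²) = √(3.51e+06 + 1.09e+05 + 4.1e+05) = 2010
Q = 15000.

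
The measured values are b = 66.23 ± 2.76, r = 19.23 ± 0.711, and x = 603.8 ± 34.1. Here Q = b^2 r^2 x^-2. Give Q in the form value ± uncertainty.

4.449 ± 0.706

Each factor contributes (exponent × relative error)² to (δQ/Q)²:
  (2·δb/b)² = (2×0.0417)² = 0.00695;  (2·δr/r)² = (2×0.0370)² = 0.00547;  (-2·δx/x)² = (-2×0.0565)² = 0.0128
δQ/Q = √(0.0252) = 0.159
Q = 4.449, so δQ = 0.159 × 4.449 = 0.706.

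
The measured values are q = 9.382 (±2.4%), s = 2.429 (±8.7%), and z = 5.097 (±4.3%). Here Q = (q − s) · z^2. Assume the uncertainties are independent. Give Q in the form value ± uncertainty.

180.6 ± 17.5

Let u = q − s = 6.953. δu = √(δq² + δs²) = √(0.0507 + 0.0447) = 0.309, so δu/u = 0.0444.
Q is then a monomial in u, z:
δQ/Q = √((δu/u)² + (2·δz/z)²) = √(0.00197 + 0.00740) = 0.0968
Q = 180.6, so δQ = 0.0968 × 180.6 = 17.5.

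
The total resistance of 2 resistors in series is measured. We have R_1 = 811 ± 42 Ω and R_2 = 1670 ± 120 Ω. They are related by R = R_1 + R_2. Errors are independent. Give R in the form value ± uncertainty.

For a sum/difference, combine absolute errors in quadrature:
  (δR_1)² = 1760;  (δR_2)² = 14400
δR = √(16200) = 127 Ω
R = 2480 Ω.

2480 ± 127 Ω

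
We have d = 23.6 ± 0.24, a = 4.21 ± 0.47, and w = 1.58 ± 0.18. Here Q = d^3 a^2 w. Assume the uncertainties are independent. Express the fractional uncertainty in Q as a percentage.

Q is a product of powers, so relative uncertainties combine in quadrature:
  (3·δd/d)² = (3×0.0102)² = 0.000931;  (2·δa/a)² = (2×0.112)² = 0.0499;  (1·δw/w)² = (1×0.114)² = 0.0130
δQ/Q = √(0.0638) = 0.253

25.3%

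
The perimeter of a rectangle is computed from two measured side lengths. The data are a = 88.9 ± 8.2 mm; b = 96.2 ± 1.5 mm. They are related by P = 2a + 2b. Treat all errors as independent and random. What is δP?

Absolute uncertainties add in quadrature for a linear combination:
  (2·δa)² = 269;  (2·δb)² = 9.00
δP = √(278) = 16.7 mm

16.7 mm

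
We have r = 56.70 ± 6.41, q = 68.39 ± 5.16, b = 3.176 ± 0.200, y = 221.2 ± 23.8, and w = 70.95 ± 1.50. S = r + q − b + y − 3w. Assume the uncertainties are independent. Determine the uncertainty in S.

25.6

Sums and differences: (δS)² = Σ (cᵢ δxᵢ)².
  (δr)² = 41.1;  (δq)² = 26.6;  (δb)² = 0.0400;  (δy)² = 566;  (3·δw)² = 20.2
δS = √(654) = 25.6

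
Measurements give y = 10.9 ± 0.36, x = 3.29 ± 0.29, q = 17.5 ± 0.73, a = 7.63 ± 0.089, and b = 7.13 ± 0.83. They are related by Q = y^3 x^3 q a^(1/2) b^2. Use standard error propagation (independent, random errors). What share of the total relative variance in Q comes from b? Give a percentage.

39.9%

(δQ/Q)² = (3·δy/y)² + (3·δx/x)² + (1·δq/q)² + (½·δa/a)² + (2·δb/b)²
  y term: (3×0.0330)² = 0.00982
  x term: (3×0.0881)² = 0.0699
  q term: (1×0.0417)² = 0.00174
  a term: (0.5×0.0117)² = 3.4e-05
  b term: (2×0.116)² = 0.0542
Total = 0.136. Share from b = 0.0542/0.136 = 0.399.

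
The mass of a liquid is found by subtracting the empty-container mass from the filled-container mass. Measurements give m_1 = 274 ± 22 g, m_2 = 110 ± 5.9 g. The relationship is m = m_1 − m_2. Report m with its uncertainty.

m is a linear combination, so absolute uncertainties add in quadrature:
  (δm_1)² = 484;  (δm_2)² = 34.8
δm = √(519) = 22.8 g
m = 164 g.

164 ± 22.8 g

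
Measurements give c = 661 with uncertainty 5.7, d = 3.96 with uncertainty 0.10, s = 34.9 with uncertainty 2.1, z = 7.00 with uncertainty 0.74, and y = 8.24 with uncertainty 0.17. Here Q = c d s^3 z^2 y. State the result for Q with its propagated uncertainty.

(4.49 ± 1.26) × 10^10

Products/powers → add relative errors in quadrature, weighted by exponent:
  (1·δc/c)² = (1×0.00862)² = 7.44e-05;  (1·δd/d)² = (1×0.0253)² = 0.000638;  (3·δs/s)² = (3×0.0602)² = 0.0326;  (2·δz/z)² = (2×0.106)² = 0.0447;  (1·δy/y)² = (1×0.0206)² = 0.000426
δQ/Q = √(0.0784) = 0.280
Q = 4.49e+10, so δQ = 0.280 × 4.49e+10 = 1.26e+10.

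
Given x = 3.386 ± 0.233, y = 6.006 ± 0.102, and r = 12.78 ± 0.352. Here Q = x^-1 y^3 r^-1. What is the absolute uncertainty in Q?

0.450

Relative error in a monomial: (δQ/Q)² = Σ (nᵢ · δxᵢ/xᵢ)².
  (-1·δx/x)² = (-1×0.0688)² = 0.00474;  (3·δy/y)² = (3×0.0170)² = 0.00260;  (-1·δr/r)² = (-1×0.0275)² = 0.000759
δQ/Q = √(0.00809) = 0.0899
Q = 5.007, so δQ = 0.0899 × 5.007 = 0.450.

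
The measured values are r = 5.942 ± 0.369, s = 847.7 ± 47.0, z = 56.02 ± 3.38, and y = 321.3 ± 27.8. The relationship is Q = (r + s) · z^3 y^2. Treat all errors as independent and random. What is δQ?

3.97e+12

Let u = r + s = 853.6. δu = √(δr² + δs²) = √(0.136 + 2210) = 47.0, so δu/u = 0.0551.
Q is then a monomial in u, z, y:
δQ/Q = √((δu/u)² + (3·δz/z)² + (2·δy/y)²) = √(0.00303 + 0.0328 + 0.0299) = 0.256
Q = 1.549e+13, so δQ = 0.256 × 1.549e+13 = 3.97e+12.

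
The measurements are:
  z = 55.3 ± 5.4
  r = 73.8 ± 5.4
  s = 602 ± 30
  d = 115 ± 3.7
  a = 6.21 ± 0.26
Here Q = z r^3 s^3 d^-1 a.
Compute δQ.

7.54e+13

Each factor contributes (exponent × relative error)² to (δQ/Q)²:
  (1·δz/z)² = (1×0.0976)² = 0.00954;  (3·δr/r)² = (3×0.0732)² = 0.0482;  (3·δs/s)² = (3×0.0498)² = 0.0224;  (-1·δd/d)² = (-1×0.0322)² = 0.00104;  (1·δa/a)² = (1×0.0419)² = 0.00175
δQ/Q = √(0.0829) = 0.288
Q = 2.62e+14, so δQ = 0.288 × 2.62e+14 = 7.54e+13.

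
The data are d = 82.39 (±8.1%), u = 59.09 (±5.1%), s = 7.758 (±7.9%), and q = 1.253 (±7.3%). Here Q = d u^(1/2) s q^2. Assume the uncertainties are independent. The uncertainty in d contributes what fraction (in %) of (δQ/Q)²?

18.9%

(δQ/Q)² = (1·δd/d)² + (½·δu/u)² + (1·δs/s)² + (2·δq/q)²
  d term: (1×0.0810)² = 0.00656
  u term: (0.5×0.0510)² = 0.000650
  s term: (1×0.0790)² = 0.00624
  q term: (2×0.0730)² = 0.0213
Total = 0.0348. Share from d = 0.00656/0.0348 = 0.189.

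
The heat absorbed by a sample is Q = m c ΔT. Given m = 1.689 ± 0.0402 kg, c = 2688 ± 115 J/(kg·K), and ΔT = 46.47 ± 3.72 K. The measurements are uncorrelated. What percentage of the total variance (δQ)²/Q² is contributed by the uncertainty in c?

20.8%

(δQ/Q)² = (1·δm/m)² + (1·δc/c)² + (1·δΔT/ΔT)²
  m term: (1×0.0238)² = 0.000566
  c term: (1×0.0428)² = 0.00183
  ΔT term: (1×0.0801)² = 0.00641
Total = 0.00881. Share from c = 0.00183/0.00881 = 0.208.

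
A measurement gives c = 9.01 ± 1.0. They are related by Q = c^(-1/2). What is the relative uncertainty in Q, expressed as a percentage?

Relative error in a monomial: (δQ/Q)² = Σ (nᵢ · δxᵢ/xᵢ)².
  (−½·δc/c)² = (-0.5×0.111)² = 0.00308
δQ/Q = √(0.00308) = 0.0555

5.55%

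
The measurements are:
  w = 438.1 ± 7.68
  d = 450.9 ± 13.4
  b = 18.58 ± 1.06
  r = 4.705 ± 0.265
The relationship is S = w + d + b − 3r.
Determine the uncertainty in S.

15.5

Sums and differences: (δS)² = Σ (cᵢ δxᵢ)².
  (δw)² = 59.0;  (δd)² = 180;  (δb)² = 1.12;  (3·δr)² = 0.632
δS = √(240) = 15.5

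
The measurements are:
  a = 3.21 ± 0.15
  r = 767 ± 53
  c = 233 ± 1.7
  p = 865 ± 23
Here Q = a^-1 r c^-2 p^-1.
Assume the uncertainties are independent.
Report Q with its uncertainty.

(5.09 ± 0.452) × 10^-6

Relative error in a monomial: (δQ/Q)² = Σ (nᵢ · δxᵢ/xᵢ)².
  (-1·δa/a)² = (-1×0.0467)² = 0.00218;  (1·δr/r)² = (1×0.0691)² = 0.00477;  (-2·δc/c)² = (-2×0.00730)² = 0.000213;  (-1·δp/p)² = (-1×0.0266)² = 0.000707
δQ/Q = √(0.00788) = 0.0888
Q = 5.09e-06, so δQ = 0.0888 × 5.09e-06 = 4.52e-07.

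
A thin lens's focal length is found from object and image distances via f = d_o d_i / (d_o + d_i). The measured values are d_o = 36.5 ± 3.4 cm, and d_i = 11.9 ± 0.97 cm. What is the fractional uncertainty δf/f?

∂f/∂d_o = (d_i/(d_o+d_i))² = 0.0605;  ∂f/∂d_i = (d_o/(d_o+d_i))² = 0.569
δf = √((∂f/∂d_o · δd_o)² + (∂f/∂d_i · δd_i)²) = √(0.0422 + 0.304) = 0.589 cm
f = 8.97 cm, so δf/f = 0.589/8.97 = 0.0656.

0.0656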